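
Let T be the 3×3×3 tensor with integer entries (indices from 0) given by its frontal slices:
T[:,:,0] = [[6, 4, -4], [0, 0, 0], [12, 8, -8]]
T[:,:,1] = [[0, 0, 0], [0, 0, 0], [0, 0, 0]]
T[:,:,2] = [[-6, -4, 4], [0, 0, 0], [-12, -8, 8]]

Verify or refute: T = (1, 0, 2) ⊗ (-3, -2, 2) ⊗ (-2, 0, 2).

Reconstruct entrywise from the claimed factors. For example, T[1,2,1] = 0 and Σₗ aₗ[1]bₗ[2]cₗ[1] = (0)·(2)·(0) = 0; checking all 27 entries, every one matches. The claim holds.

Yes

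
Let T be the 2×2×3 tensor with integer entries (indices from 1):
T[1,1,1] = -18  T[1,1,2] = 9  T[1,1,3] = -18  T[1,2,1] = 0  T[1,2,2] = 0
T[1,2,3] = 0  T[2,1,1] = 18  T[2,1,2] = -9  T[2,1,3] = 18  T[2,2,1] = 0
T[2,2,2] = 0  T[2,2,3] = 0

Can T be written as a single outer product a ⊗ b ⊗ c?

The mode-1 fibre T[:,1,1] = [-18, 18] gives a = [1, -1] (primitive direction); the mode-2 fibre T[1,:,1] = [-18, 0] gives b = [1, 0]; then c[k] = T[1,1,k] / (a[1]·b[1]) = [-18, 9, -18] / 1 = [-18, 9, -18].
Expanding [1, -1] ⊗ [1, 0] ⊗ [-18, 9, -18] reproduces all 12 entries of T, so T = [1, -1] ⊗ [1, 0] ⊗ [-18, 9, -18] and rank(T) ≤ 1.
Equivalently every frontal slice T[:,:,k] is c[k] times the rank-1 matrix [1, -1] ⊗ [1, 0]. So T has rank 1 (it is nonzero).

Yes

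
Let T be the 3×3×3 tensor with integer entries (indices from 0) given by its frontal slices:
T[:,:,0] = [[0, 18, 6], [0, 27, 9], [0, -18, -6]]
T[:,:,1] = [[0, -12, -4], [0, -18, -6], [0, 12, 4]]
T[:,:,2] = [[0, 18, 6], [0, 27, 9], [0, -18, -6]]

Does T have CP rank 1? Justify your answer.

Yes

If T = a ⊗ b ⊗ c then every fibre of T is a multiple of the corresponding factor, so read the factors off the fibres through the nonzero entry T[0,1,0] = 18.
The mode-1 fibre T[:,1,0] = [18, 27, -18] gives a = [2, 3, -2] (primitive direction); the mode-2 fibre T[0,:,0] = [0, 18, 6] gives b = [0, 3, 1]; then c[k] = T[0,1,k] / (a[0]·b[1]) = [18, -12, 18] / 6 = [3, -2, 3].
Expanding [2, 3, -2] ⊗ [0, 3, 1] ⊗ [3, -2, 3] reproduces all 27 entries of T, so T = [2, 3, -2] ⊗ [0, 3, 1] ⊗ [3, -2, 3] and rank(T) ≤ 1.
Equivalently every frontal slice T[:,:,k] is c[k] times the rank-1 matrix [2, 3, -2] ⊗ [0, 3, 1]. So T has rank 1 (it is nonzero).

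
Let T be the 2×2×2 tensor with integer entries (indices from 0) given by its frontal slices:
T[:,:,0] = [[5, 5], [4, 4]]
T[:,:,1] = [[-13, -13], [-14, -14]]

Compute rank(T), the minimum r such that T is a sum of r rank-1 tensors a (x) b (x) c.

Lower bound: the mode-1 unfolding of T (rows indexed by i, columns by (j,k) = (0,0), (0,1), (1,0), (1,1)) is [[5, -13, 5, -13], [4, -14, 4, -14]].
There the 2×2 minor on rows i ∈ {0, 1}, columns (j,k) ∈ {(0,0), (0,1)} is det [[5, -13], [4, -14]] = -18 ≠ 0, so this unfolding has rank ≥ 2; CP rank is at least every unfolding rank, so rank(T) ≥ 2. (This is only a lower bound: in general the CP rank may exceed every unfolding rank, so we still need to exhibit 2 rank-1 terms summing to T.)
Upper bound — finding two terms. Every mode-2 slice of T is a multiple of one matrix: T[:,j,:] = b[j]·M with b = [1, 1] and M = [[5, -13], [4, -14]] (rows indexed by i, columns by k). So it suffices to write M as a sum of two rank-1 matrices.
Splitting M by its rows (i = 0, 1), M = [1, 0][5, -13]ᵀ + [0, 1][4, -14]ᵀ.
Hence T = [1, 0] (x) [1, 1] (x) [5, -13] + [0, 1] (x) [1, 1] (x) [4, -14], so rank(T) ≤ 2.
These bounds meet, so rank(T) = 2.

2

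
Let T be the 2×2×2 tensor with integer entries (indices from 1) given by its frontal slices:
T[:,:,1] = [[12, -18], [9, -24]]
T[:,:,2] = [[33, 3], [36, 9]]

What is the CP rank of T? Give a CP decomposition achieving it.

Lower bound: the mode-1 unfolding of T (rows indexed by i, columns by (j,k) = (1,1), (1,2), (2,1), (2,2)) is [[12, 33, -18, 3], [9, 36, -24, 9]].
There the 2×2 minor on rows i ∈ {1, 2}, columns (j,k) ∈ {(1,1), (1,2)} is det [[12, 33], [9, 36]] = 135 ≠ 0, so this unfolding has rank ≥ 2; CP rank is at least every unfolding rank, so rank(T) ≥ 2. (Unfolding ranks only ever bound the CP rank from below — rank(T) can be strictly larger than all of them — so the matching upper bound has to come from an explicit 2-term decomposition.)
Upper bound — finding two terms. Write S_k = T[:,:,k] for the frontal slices: S₁ = [[12, -18], [9, -24]], S₂ = [[33, 3], [36, 9]].
If T = a₁ (x) b₁ (x) c₁ + a₂ (x) b₂ (x) c₂ then each S_k = c₁[k]·a₁b₁ᵀ + c₂[k]·a₂b₂ᵀ. S₁ and S₂ are linearly independent, so a₁b₁ᵀ and a₂b₂ᵀ must span the same plane of matrices: they are the rank-1 matrices of the form x·S₁ + y·S₂.
det(x·S₁ + y·S₂) is −126·x² − 63·xy + 189·y² = (-63)·(2·x + 3·y)(x − y), vanishing at (x:y) = (3:-2) and (1:1).
M₁ = 3·S₁ − 2·S₂ = [[-30, -60], [-45, -90]] = (-15)·[2, 3][1, 2]ᵀ and M₂ = S₁ + S₂ = [[45, -15], [45, -15]] = 15·[1, 1][3, -1]ᵀ, so take a₁ = [2, 3], b₁ = [1, 2], a₂ = [1, 1], b₂ = [3, -1].
Each slice is an integer combination of E₁ = a₁b₁ᵀ and E₂ = a₂b₂ᵀ: S₁ = −3·E₁ + 6·E₂, S₂ = 3·E₁ + 9·E₂; reading off coefficients, c₁ = [-3, 3] and c₂ = [6, 9].
Hence T = [2, 3] (x) [1, 2] (x) [-3, 3] + [1, 1] (x) [3, -1] (x) [6, 9], so rank(T) ≤ 2.
These bounds meet, so rank(T) = 2.

rank(T) = 2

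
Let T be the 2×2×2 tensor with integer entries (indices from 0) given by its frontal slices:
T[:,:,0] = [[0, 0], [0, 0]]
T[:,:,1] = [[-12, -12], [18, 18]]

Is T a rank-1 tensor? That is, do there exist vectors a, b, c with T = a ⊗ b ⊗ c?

If T = a ⊗ b ⊗ c then every fibre of T is a multiple of the corresponding factor, so read the factors off the fibres through the nonzero entry T[0,0,1] = -12.
The mode-1 fibre T[:,0,1] = [-12, 18] gives a = [2, -3] (primitive direction); the mode-2 fibre T[0,:,1] = [-12, -12] gives b = [1, 1]; then c[k] = T[0,0,k] / (a[0]·b[0]) = [0, -12] / 2 = [0, -6].
Expanding [2, -3] ⊗ [1, 1] ⊗ [0, -6] reproduces all 8 entries of T, so T = [2, -3] ⊗ [1, 1] ⊗ [0, -6] and rank(T) ≤ 1.
Equivalently every frontal slice T[:,:,k] is c[k] times the rank-1 matrix [2, -3] ⊗ [1, 1]. So T has rank 1 (it is nonzero).

Yes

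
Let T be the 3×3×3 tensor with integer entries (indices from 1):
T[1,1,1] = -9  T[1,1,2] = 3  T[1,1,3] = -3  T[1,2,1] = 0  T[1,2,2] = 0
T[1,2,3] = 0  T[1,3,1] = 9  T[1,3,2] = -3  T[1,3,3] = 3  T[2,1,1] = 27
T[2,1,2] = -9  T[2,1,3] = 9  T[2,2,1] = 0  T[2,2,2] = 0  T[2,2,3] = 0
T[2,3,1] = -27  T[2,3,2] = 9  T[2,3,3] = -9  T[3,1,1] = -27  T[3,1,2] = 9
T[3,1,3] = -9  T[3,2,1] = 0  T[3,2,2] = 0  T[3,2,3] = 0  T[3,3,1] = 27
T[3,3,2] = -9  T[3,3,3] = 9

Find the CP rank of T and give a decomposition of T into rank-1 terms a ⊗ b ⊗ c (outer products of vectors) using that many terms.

rank(T) = 1

Lower bound: T ≠ 0 (e.g. T[1,1,1] = -9), so rank(T) ≥ 1.
Upper bound: if T = a ⊗ b ⊗ c then every fibre of T is a multiple of the corresponding factor, so read the factors off the fibres through the nonzero entry T[1,1,1] = -9.
The mode-1 fibre T[:,1,1] = [-9, 27, -27] gives a = [1, -3, 3] (primitive direction); the mode-2 fibre T[1,:,1] = [-9, 0, 9] gives b = [1, 0, -1]; then c[k] = T[1,1,k] / (a[1]·b[1]) = [-9, 3, -3] / 1 = [-9, 3, -3].
Expanding [1, -3, 3] ⊗ [1, 0, -1] ⊗ [-9, 3, -3] reproduces all 27 entries of T, so T = [1, -3, 3] ⊗ [1, 0, -1] ⊗ [-9, 3, -3] and rank(T) ≤ 1.
These bounds meet, so rank(T) = 1.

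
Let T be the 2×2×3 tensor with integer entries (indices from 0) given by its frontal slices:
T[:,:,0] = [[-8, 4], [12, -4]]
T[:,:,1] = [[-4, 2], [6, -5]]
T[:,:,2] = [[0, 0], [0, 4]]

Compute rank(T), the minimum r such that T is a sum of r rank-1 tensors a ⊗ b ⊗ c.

Lower bound: the mode-3 unfolding of T (rows indexed by k, columns by (i,j) = (0,0), (0,1), (1,0), (1,1)) is [[-8, 4, 12, -4], [-4, 2, 6, -5], [0, 0, 0, 4]].
There the 2×2 minor on rows k ∈ {0, 1}, columns (i,j) ∈ {(0,0), (1,1)} is det [[-8, -4], [-4, -5]] = 24 ≠ 0, so this unfolding has rank ≥ 2; CP rank is at least every unfolding rank, so rank(T) ≥ 2. (Flattening ranks never certify an upper bound on CP rank; for that we must actually write T with 2 rank-1 terms.)
Upper bound — finding two terms. Write S_k = T[:,:,k] for the frontal slices: S₀ = [[-8, 4], [12, -4]], S₁ = [[-4, 2], [6, -5]], S₂ = [[0, 0], [0, 4]].
If T = a₁ ⊗ b₁ ⊗ c₁ + a₂ ⊗ b₂ ⊗ c₂ then each S_k = c₁[k]·a₁b₁ᵀ + c₂[k]·a₂b₂ᵀ. S₀ and S₁ are linearly independent, so a₁b₁ᵀ and a₂b₂ᵀ must span the same plane of matrices: they are the rank-1 matrices of the form x·S₀ + y·S₁.
det(x·S₀ + y·S₁) is −16·x² + 8·xy + 8·y² = (-8)·(x − y)(2·x + y), vanishing at (x:y) = (1:1) and (1:-2).
M₁ = S₀ + S₁ = [[-12, 6], [18, -9]] = (-3)·[2, -3][2, -1]ᵀ and M₂ = S₀ − 2·S₁ = [[0, 0], [0, 6]] = 6·[0, 1][0, 1]ᵀ, so take a₁ = [2, -3], b₁ = [2, -1], a₂ = [0, 1], b₂ = [0, 1].
Each slice is an integer combination of E₁ = a₁b₁ᵀ and E₂ = a₂b₂ᵀ: S₀ = −2·E₁ + 2·E₂, S₁ = −E₁ − 2·E₂, S₂ = 4·E₂; reading off coefficients, c₁ = [-2, -1, 0] and c₂ = [2, -2, 4].
Hence T = [2, -3] ⊗ [2, -1] ⊗ [-2, -1, 0] + [0, 1] ⊗ [0, 1] ⊗ [2, -2, 4], so rank(T) ≤ 2.
These bounds meet, so rank(T) = 2.

2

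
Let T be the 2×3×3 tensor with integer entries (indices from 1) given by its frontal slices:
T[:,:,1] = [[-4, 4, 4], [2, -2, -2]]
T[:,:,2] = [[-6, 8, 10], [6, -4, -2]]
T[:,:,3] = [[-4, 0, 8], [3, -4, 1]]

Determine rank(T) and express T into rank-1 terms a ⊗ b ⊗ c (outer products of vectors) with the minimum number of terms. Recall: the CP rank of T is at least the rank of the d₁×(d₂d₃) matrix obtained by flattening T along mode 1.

Lower bound: the mode-2 unfolding of T (rows indexed by j, columns by (i,k) = (1,1), (1,2), (1,3), (2,1), (2,2), (2,3)) is [[-4, -6, -4, 2, 6, 3], [4, 8, 0, -2, -4, -4], [4, 10, 8, -2, -2, 1]].
There the 3×3 minor on rows j ∈ {1, 2, 3}, columns (i,k) ∈ {(1,1), (1,2), (1,3)} is det [[-4, -6, -4], [4, 8, 0], [4, 10, 8]] = -96 ≠ 0, so this unfolding has rank ≥ 3; CP rank is at least every unfolding rank, so rank(T) ≥ 3. (Unfolding ranks only ever bound the CP rank from below — rank(T) can be strictly larger than all of them — so the matching upper bound has to come from an explicit 3-term decomposition.)
Upper bound: T is a sum of 3 rank-1 terms, T = [1, 1] ⊗ [1, 0, 1] ⊗ [0, 2, 2] + [2, -1] ⊗ [1, -1, -1] ⊗ [-2, -4, -2] + [2, 1] ⊗ [1, 2, -1] ⊗ [0, 0, -1] (one valid choice — decompositions are not unique — normalised so each a, b is primitive with positive first nonzero entry; check it by expanding all entries), so rank(T) ≤ 3.
These bounds meet, so rank(T) = 3.

rank(T) = 3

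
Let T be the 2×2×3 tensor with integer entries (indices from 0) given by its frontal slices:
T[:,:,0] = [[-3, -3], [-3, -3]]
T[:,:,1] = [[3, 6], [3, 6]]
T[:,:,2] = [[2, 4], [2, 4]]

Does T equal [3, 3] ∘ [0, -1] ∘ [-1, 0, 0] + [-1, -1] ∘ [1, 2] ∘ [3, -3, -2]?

Reconstruct entrywise from the claimed factors. For example, T[0,1,0] = -3 and Σₗ aₗ[0]bₗ[1]cₗ[0] = (3)·(-1)·(-1) + (-1)·(2)·(3) = -3; checking all 12 entries, every one matches. The claim holds.

Yes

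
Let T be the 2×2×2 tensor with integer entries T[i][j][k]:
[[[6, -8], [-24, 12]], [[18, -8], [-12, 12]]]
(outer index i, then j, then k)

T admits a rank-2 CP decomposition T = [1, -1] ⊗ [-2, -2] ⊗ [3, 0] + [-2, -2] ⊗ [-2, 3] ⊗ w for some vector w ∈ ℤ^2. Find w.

Subtract the known terms from T to get the rank-1 residual R = [-2, -2] ⊗ [-2, 3] ⊗ w, so R[i,j,k] = a[i]·b[j]·w[k]. Pick indices with nonzero a[0]·b[0] = (-2)·(-2) = 4. Only the fibre through (0,0,·) is needed: R[0,0,:] = T[0,0,:] − Σₗ aₗ[0]bₗ[0]cₗ = [6, -8] − (1)·(-2)·[3, 0] = [12, -8]. Then w[k] = R[0,0,k] / 4 for each k, giving w = [12, -8] / 4 = [3, -2].

w = [3, -2]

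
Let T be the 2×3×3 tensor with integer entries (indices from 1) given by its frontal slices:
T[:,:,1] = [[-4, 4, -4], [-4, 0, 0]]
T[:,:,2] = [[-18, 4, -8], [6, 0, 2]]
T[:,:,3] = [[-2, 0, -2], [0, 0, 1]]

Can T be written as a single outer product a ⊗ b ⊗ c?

The mode-3 unfolding of T (rows indexed by k, columns by (i,j) = (1,1), (1,2), (1,3), (2,1), (2,2), (2,3)) is [[-4, 4, -4, -4, 0, 0], [-18, 4, -8, 6, 0, 2], [-2, 0, -2, 0, 0, 1]].
There the 3×3 minor on rows k ∈ {1, 2, 3}, columns (i,j) ∈ {(1,1), (1,2), (1,3)} is det [[-4, 4, -4], [-18, 4, -8], [-2, 0, -2]] = -80 ≠ 0, so this unfolding has rank ≥ 3; CP rank is at least every unfolding rank, so rank(T) ≥ 3.
In particular rank(T) ≥ 3 > 1, so T is not rank-1.

No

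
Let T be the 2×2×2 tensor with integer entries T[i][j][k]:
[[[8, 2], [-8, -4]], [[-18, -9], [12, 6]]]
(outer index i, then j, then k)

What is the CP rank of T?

Lower bound: the mode-1 unfolding of T (rows indexed by i, columns by (j,k) = (0,0), (0,1), (1,0), (1,1)) is [[8, 2, -8, -4], [-18, -9, 12, 6]].
There the 2×2 minor on rows i ∈ {0, 1}, columns (j,k) ∈ {(0,0), (0,1)} is det [[8, 2], [-18, -9]] = -36 ≠ 0, so this unfolding has rank ≥ 2; CP rank is at least every unfolding rank, so rank(T) ≥ 2. (This is only a lower bound: in general the CP rank may exceed every unfolding rank, so we still need to exhibit 2 rank-1 terms summing to T.)
Upper bound — finding two terms. Write S_k = T[:,:,k] for the frontal slices: S₀ = [[8, -8], [-18, 12]], S₁ = [[2, -4], [-9, 6]].
If T = a₁ ⊗ b₁ ⊗ c₁ + a₂ ⊗ b₂ ⊗ c₂ then each S_k = c₁[k]·a₁b₁ᵀ + c₂[k]·a₂b₂ᵀ. S₀ and S₁ are linearly independent, so a₁b₁ᵀ and a₂b₂ᵀ must span the same plane of matrices: they are the rank-1 matrices of the form x·S₀ + y·S₁.
det(x·S₀ + y·S₁) is −48·x² − 72·xy − 24·y² = (-24)·(x + y)(2·x + y), vanishing at (x:y) = (1:-1) and (1:-2).
M₁ = S₀ − S₁ = [[6, -4], [-9, 6]] = [2, -3][3, -2]ᵀ and M₂ = S₀ − 2·S₁ = [[4, 0], [0, 0]] = 4·[1, 0][1, 0]ᵀ, so take a₁ = [2, -3], b₁ = [3, -2], a₂ = [1, 0], b₂ = [1, 0].
Each slice is an integer combination of E₁ = a₁b₁ᵀ and E₂ = a₂b₂ᵀ: S₀ = 2·E₁ − 4·E₂, S₁ = E₁ − 4·E₂; reading off coefficients, c₁ = [2, 1] and c₂ = [-4, -4].
Hence T = [2, -3] ⊗ [3, -2] ⊗ [2, 1] + [1, 0] ⊗ [1, 0] ⊗ [-4, -4], so rank(T) ≤ 2.
These bounds meet, so rank(T) = 2.

2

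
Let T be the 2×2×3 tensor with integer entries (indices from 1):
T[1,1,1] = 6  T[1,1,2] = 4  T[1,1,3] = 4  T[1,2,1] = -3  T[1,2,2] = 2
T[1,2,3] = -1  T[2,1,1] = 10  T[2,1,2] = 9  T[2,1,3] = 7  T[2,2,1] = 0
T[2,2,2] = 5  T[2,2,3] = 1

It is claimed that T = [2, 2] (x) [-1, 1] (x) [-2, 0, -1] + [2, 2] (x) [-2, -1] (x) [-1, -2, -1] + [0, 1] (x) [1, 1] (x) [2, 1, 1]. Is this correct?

No

Reconstruct entry (1,1,1) from the claimed factors: Σₗ aₗ[1]bₗ[1]cₗ[1] = (2)·(-1)·(-2) + (2)·(-2)·(-1) + (0)·(1)·(2) = 8, but T[1,1,1] = 6. The claim is false.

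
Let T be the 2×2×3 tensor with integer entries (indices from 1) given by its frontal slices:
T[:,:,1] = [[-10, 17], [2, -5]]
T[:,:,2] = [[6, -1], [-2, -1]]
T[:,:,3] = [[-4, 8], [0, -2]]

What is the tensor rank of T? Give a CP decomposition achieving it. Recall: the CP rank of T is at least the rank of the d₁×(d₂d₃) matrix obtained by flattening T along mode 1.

rank(T) = 3

Lower bound: the mode-3 unfolding of T (rows indexed by k, columns by (i,j) = (1,1), (1,2), (2,1), (2,2)) is [[-10, 17, 2, -5], [6, -1, -2, -1], [-4, 8, 0, -2]].
There the 3×3 minor on rows k ∈ {1, 2, 3}, columns (i,j) ∈ {(1,1), (1,2), (2,1)} is det [[-10, 17, 2], [6, -1, -2], [-4, 8, 0]] = 64 ≠ 0, so this unfolding has rank ≥ 3; CP rank is at least every unfolding rank, so rank(T) ≥ 3. (Unfolding ranks only ever bound the CP rank from below — rank(T) can be strictly larger than all of them — so the matching upper bound has to come from an explicit 3-term decomposition.)
Upper bound: T is a sum of 3 rank-1 terms, T = (1, -1) ⊗ (2, -1) ⊗ (-1, 1, 0) + (1, 0) ⊗ (1, -1) ⊗ (-8, 4, -4) + (2, -1) ⊗ (0, 1) ⊗ (4, 2, 2) (written with every a and b primitive with positive leading entry and the scale carried by c; CP decompositions are not unique, and this one is verified by expanding entrywise), so rank(T) ≤ 3.
These bounds meet, so rank(T) = 3.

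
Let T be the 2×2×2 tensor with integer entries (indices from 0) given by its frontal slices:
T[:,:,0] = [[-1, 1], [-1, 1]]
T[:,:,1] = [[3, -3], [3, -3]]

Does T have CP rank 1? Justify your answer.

If T = a ⊗ b ⊗ c then every fibre of T is a multiple of the corresponding factor, so read the factors off the fibres through the nonzero entry T[0,0,0] = -1.
The mode-1 fibre T[:,0,0] = [-1, -1] gives a = (1, 1) (primitive direction); the mode-2 fibre T[0,:,0] = [-1, 1] gives b = (1, -1); then c[k] = T[0,0,k] / (a[0]·b[0]) = [-1, 3] / 1 = (-1, 3).
Expanding (1, 1) ⊗ (1, -1) ⊗ (-1, 3) reproduces all 8 entries of T, so T = (1, 1) ⊗ (1, -1) ⊗ (-1, 3) and rank(T) ≤ 1.
Equivalently every frontal slice T[:,:,k] is c[k] times the rank-1 matrix (1, 1) ⊗ (1, -1). So T has rank 1 (it is nonzero).

Yes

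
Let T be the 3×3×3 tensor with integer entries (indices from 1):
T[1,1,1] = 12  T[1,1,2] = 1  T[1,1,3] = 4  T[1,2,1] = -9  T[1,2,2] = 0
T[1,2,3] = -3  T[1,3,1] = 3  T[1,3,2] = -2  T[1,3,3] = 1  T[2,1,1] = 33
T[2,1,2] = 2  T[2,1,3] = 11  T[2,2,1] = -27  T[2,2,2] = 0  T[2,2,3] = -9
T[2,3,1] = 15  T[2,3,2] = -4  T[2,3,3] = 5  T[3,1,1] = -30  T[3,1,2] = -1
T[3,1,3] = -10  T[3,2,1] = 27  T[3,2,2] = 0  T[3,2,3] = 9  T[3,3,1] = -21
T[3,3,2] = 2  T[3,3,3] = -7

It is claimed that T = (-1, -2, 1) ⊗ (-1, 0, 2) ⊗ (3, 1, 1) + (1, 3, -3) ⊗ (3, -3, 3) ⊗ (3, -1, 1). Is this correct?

Reconstruct entry (1,1,2) from the claimed factors: Σₗ aₗ[1]bₗ[1]cₗ[2] = (-1)·(-1)·(1) + (1)·(3)·(-1) = -2, but T[1,1,2] = 1. The claim is false.

No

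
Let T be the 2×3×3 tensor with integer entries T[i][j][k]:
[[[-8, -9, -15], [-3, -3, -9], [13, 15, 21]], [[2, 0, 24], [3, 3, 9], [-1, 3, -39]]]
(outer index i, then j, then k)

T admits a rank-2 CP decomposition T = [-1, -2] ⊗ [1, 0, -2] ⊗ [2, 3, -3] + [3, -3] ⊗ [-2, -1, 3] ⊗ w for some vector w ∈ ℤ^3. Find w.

Subtract the known terms from T to get the rank-1 residual R = [3, -3] ⊗ [-2, -1, 3] ⊗ w, so R[i,j,k] = a[i]·b[j]·w[k]. Pick indices with nonzero a[0]·b[0] = (3)·(-2) = -6. Only the fibre through (0,0,·) is needed: R[0,0,:] = T[0,0,:] − Σₗ aₗ[0]bₗ[0]cₗ = [-8, -9, -15] − (-1)·(1)·[2, 3, -3] = [-6, -6, -18]. Then w[k] = R[0,0,k] / -6 for each k, giving w = [-6, -6, -18] / -6 = [1, 1, 3].

w = [1, 1, 3]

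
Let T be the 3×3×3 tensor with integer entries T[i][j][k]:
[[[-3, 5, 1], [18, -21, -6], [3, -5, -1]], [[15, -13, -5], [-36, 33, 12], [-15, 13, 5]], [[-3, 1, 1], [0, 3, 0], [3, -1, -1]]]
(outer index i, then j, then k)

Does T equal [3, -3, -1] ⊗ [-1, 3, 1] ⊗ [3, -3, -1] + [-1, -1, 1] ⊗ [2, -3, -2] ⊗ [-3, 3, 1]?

Reconstruct entry (0,0,1) from the claimed factors: Σₗ aₗ[0]bₗ[0]cₗ[1] = (3)·(-1)·(-3) + (-1)·(2)·(3) = 3, but T[0,0,1] = 5. The claim is false.

No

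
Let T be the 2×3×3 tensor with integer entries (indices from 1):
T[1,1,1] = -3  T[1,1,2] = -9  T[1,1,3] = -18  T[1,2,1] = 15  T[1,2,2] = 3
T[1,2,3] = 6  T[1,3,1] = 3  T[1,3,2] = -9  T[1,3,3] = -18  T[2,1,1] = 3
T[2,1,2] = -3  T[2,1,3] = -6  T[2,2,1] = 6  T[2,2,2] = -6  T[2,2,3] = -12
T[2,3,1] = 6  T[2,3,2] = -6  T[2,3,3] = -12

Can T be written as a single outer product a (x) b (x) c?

The mode-2 unfolding of T (rows indexed by j, columns by (i,k) = (1,1), (1,2), (1,3), (2,1), (2,2), (2,3)) is [[-3, -9, -18, 3, -3, -6], [15, 3, 6, 6, -6, -12], [3, -9, -18, 6, -6, -12]].
There the 2×2 minor on rows j ∈ {1, 2}, columns (i,k) ∈ {(1,1), (1,2)} is det [[-3, -9], [15, 3]] = 126 ≠ 0, so this unfolding has rank ≥ 2; CP rank is at least every unfolding rank, so rank(T) ≥ 2.
In particular rank(T) ≥ 2 > 1, so T is not rank-1.

No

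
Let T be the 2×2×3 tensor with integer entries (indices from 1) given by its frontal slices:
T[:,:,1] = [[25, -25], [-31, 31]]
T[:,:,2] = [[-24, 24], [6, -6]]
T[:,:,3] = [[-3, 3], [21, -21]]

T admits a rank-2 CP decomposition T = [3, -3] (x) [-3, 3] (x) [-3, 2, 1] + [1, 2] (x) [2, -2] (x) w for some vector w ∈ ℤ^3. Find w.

Subtract the known terms from T to get the rank-1 residual R = [1, 2] (x) [2, -2] (x) w, so R[i,j,k] = a[i]·b[j]·w[k]. Pick indices with nonzero a[1]·b[1] = (1)·(2) = 2. Only the fibre through (1,1,·) is needed: R[1,1,:] = T[1,1,:] − Σₗ aₗ[1]bₗ[1]cₗ = [25, -24, -3] − (3)·(-3)·[-3, 2, 1] = [-2, -6, 6]. Then w[k] = R[1,1,k] / 2 for each k, giving w = [-2, -6, 6] / 2 = [-1, -3, 3].

w = [-1, -3, 3]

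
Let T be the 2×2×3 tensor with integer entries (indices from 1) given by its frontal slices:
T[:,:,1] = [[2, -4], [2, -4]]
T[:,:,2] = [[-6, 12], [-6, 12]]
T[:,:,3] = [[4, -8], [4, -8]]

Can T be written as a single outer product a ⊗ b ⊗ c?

Yes

If T = a ⊗ b ⊗ c then every fibre of T is a multiple of the corresponding factor, so read the factors off the fibres through the nonzero entry T[1,1,1] = 2.
The mode-1 fibre T[:,1,1] = [2, 2] gives a = [1, 1] (primitive direction); the mode-2 fibre T[1,:,1] = [2, -4] gives b = [1, -2]; then c[k] = T[1,1,k] / (a[1]·b[1]) = [2, -6, 4] / 1 = [2, -6, 4].
Expanding [1, 1] ⊗ [1, -2] ⊗ [2, -6, 4] reproduces all 12 entries of T, so T = [1, 1] ⊗ [1, -2] ⊗ [2, -6, 4] and rank(T) ≤ 1.
Equivalently every frontal slice T[:,:,k] is c[k] times the rank-1 matrix [1, 1] ⊗ [1, -2]. So T has rank 1 (it is nonzero).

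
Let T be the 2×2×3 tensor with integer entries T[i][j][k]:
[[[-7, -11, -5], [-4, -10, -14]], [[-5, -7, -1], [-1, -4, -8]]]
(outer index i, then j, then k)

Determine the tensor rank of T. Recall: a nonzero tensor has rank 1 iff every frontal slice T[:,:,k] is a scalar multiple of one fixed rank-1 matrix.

2

Lower bound: the mode-1 unfolding of T (rows indexed by i, columns by (j,k) = (0,0), (0,1), (0,2), (1,0), (1,1), (1,2)) is [[-7, -11, -5, -4, -10, -14], [-5, -7, -1, -1, -4, -8]].
There the 2×2 minor on rows i ∈ {0, 1}, columns (j,k) ∈ {(0,0), (0,1)} is det [[-7, -11], [-5, -7]] = -6 ≠ 0, so this unfolding has rank ≥ 2; CP rank is at least every unfolding rank, so rank(T) ≥ 2. (This is only a lower bound: in general the CP rank may exceed every unfolding rank, so we still need to exhibit 2 rank-1 terms summing to T.)
Upper bound — finding two terms. Write S_k = T[:,:,k] for the frontal slices: S₀ = [[-7, -4], [-5, -1]], S₁ = [[-11, -10], [-7, -4]], S₂ = [[-5, -14], [-1, -8]].
If T = a₁ ⊗ b₁ ⊗ c₁ + a₂ ⊗ b₂ ⊗ c₂ then each S_k = c₁[k]·a₁b₁ᵀ + c₂[k]·a₂b₂ᵀ. S₀ and S₁ are linearly independent, so a₁b₁ᵀ and a₂b₂ᵀ must span the same plane of matrices: they are the rank-1 matrices of the form x·S₀ + y·S₁.
det(x·S₀ + y·S₁) is −13·x² − 39·xy − 26·y² = (-13)·(x + 2·y)(x + y), vanishing at (x:y) = (2:-1) and (1:-1).
M₁ = 2·S₀ − S₁ = [[-3, 2], [-3, 2]] = −(1, 1)(3, -2)ᵀ and M₂ = S₀ − S₁ = [[4, 6], [2, 3]] = (2, 1)(2, 3)ᵀ, so take a₁ = (1, 1), b₁ = (3, -2), a₂ = (2, 1), b₂ = (2, 3).
Each slice is an integer combination of E₁ = a₁b₁ᵀ and E₂ = a₂b₂ᵀ: S₀ = −E₁ − E₂, S₁ = −E₁ − 2·E₂, S₂ = E₁ − 2·E₂; reading off coefficients, c₁ = (-1, -1, 1) and c₂ = (-1, -2, -2).
Hence T = (1, 1) ⊗ (3, -2) ⊗ (-1, -1, 1) + (2, 1) ⊗ (2, 3) ⊗ (-1, -2, -2), so rank(T) ≤ 2.
These bounds meet, so rank(T) = 2.
Check entry T[1,1,1] = -4: (1)·(-2)·(-1) + (1)·(3)·(-2) = -4.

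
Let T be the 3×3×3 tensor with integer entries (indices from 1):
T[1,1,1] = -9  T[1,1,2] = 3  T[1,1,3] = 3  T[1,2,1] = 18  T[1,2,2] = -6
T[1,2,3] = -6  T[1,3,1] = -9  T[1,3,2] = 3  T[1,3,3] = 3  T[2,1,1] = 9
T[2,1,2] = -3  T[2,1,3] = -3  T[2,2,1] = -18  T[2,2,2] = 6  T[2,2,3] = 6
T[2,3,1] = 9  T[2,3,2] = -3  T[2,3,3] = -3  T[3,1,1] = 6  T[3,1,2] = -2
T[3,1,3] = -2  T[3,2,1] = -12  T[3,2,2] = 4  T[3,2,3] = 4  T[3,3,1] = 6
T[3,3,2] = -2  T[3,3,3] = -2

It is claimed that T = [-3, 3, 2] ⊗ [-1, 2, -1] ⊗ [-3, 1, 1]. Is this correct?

Reconstruct entrywise from the claimed factors. For example, T[1,3,3] = 3 and Σₗ aₗ[1]bₗ[3]cₗ[3] = (-3)·(-1)·(1) = 3; checking all 27 entries, every one matches. The claim holds.

Yes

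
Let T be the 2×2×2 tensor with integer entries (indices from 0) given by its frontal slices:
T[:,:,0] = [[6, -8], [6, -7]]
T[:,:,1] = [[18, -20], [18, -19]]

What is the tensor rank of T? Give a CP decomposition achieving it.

Lower bound: in the mode-1 unfolding of T (rows indexed by i, columns by (j,k)) the 2×2 minor on rows i ∈ {0, 1}, columns (j,k) ∈ {(0,0), (1,0)} is det [[6, -8], [6, -7]] = 6 ≠ 0, so that unfolding has rank ≥ 2 and hence rank(T) ≥ 2 (CP rank is at least every unfolding rank, though it can be larger).
Upper bound: with S_k = T[:,:,k], the two rank-1 terms a₁b₁ᵀ, a₂b₂ᵀ are the rank-1 members of the pencil x·S₀ + y·S₁.
det(x·S₀ + y·S₁) is 6·x² + 24·xy + 18·y² = 6·(x + 3·y)(x + y), vanishing at (x:y) = (3:-1) and (1:-1).
M₁ = 3·S₀ − S₁ = [[0, -4], [0, -2]] = (-2)·[2, 1][0, 1]ᵀ and M₂ = S₀ − S₁ = [[-12, 12], [-12, 12]] = (-12)·[1, 1][1, -1]ᵀ, so take a₁ = [2, 1], b₁ = [0, 1], a₂ = [1, 1], b₂ = [1, -1].
Each slice is an integer combination of E₁ = a₁b₁ᵀ and E₂ = a₂b₂ᵀ: S₀ = −E₁ + 6·E₂, S₁ = −E₁ + 18·E₂; reading off coefficients, c₁ = [-1, -1] and c₂ = [6, 18].
Hence T = [2, 1] (x) [0, 1] (x) [-1, -1] + [1, 1] (x) [1, -1] (x) [6, 18], so rank(T) ≤ 2.
These bounds meet, so rank(T) = 2.

rank(T) = 2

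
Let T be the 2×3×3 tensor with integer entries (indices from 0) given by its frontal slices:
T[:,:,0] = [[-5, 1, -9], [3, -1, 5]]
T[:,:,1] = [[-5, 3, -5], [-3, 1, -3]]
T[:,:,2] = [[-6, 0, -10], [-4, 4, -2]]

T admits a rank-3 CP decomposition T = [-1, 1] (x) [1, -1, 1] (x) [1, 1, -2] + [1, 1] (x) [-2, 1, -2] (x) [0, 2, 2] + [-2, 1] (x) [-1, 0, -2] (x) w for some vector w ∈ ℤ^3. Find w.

Subtract the known terms from T to get the rank-1 residual R = [-2, 1] (x) [-1, 0, -2] (x) w, so R[i,j,k] = a[i]·b[j]·w[k]. Pick indices with nonzero a[0]·b[0] = (-2)·(-1) = 2. Only the fibre through (0,0,·) is needed: R[0,0,:] = T[0,0,:] − Σₗ aₗ[0]bₗ[0]cₗ = [-5, -5, -6] − (-1)·(1)·[1, 1, -2] − (1)·(-2)·[0, 2, 2] = [-4, 0, -4]. Then w[k] = R[0,0,k] / 2 for each k, giving w = [-4, 0, -4] / 2 = [-2, 0, -2].

w = [-2, 0, -2]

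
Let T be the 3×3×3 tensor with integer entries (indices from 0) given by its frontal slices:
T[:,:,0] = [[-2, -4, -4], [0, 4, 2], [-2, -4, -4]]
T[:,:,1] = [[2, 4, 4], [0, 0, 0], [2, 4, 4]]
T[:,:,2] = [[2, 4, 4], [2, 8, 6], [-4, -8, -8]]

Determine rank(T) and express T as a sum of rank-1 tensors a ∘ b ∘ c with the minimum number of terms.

rank(T) = 3

Lower bound: in the mode-1 unfolding of T (rows indexed by i, columns by (j,k)) the 3×3 minor on rows i ∈ {0, 1, 2}, columns (j,k) ∈ {(0,0), (0,2), (1,0)} is det [[-2, 2, -4], [0, 2, 4], [-2, -4, -4]] = -48 ≠ 0, so that unfolding has rank ≥ 3 and hence rank(T) ≥ 3 (CP rank is at least every unfolding rank, though it can be larger).
Upper bound: T is a sum of 3 rank-1 terms, T = [0, 1, 0] ∘ [0, 2, 1] ∘ [2, 0, 2] + [1, 1, -2] ∘ [1, 2, 2] ∘ [2, -2, 2] + [2, 1, -1] ∘ [1, 2, 2] ∘ [-2, 2, 0] (written with every a and b primitive with positive leading entry and the scale carried by c; CP decompositions are not unique, and this one is verified by expanding entrywise), so rank(T) ≤ 3.
These bounds meet, so rank(T) = 3.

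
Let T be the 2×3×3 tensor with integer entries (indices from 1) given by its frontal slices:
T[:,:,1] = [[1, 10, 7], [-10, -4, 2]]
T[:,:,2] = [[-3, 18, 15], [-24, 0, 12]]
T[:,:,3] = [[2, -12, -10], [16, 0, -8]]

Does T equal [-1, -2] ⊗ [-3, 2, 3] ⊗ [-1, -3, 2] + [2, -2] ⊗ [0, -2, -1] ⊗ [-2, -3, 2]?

No

Reconstruct entry (1,1,1) from the claimed factors: Σₗ aₗ[1]bₗ[1]cₗ[1] = (-1)·(-3)·(-1) + (2)·(0)·(-2) = -3, but T[1,1,1] = 1. The claim is false.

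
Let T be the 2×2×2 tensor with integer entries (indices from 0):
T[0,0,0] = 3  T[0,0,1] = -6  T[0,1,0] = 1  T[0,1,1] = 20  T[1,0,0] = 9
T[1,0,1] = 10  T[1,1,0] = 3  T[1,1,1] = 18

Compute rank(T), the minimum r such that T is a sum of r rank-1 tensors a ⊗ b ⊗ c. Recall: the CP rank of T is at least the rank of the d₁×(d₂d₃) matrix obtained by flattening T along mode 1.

Lower bound: the mode-3 unfolding of T (rows indexed by k, columns by (i,j) = (0,0), (0,1), (1,0), (1,1)) is [[3, 1, 9, 3], [-6, 20, 10, 18]].
There the 2×2 minor on rows k ∈ {0, 1}, columns (i,j) ∈ {(0,0), (0,1)} is det [[3, 1], [-6, 20]] = 66 ≠ 0, so this unfolding has rank ≥ 2; CP rank is at least every unfolding rank, so rank(T) ≥ 2. (Flattening ranks never certify an upper bound on CP rank; for that we must actually write T with 2 rank-1 terms.)
Upper bound — finding two terms. Write S_k = T[:,:,k] for the frontal slices: S₀ = [[3, 1], [9, 3]], S₁ = [[-6, 20], [10, 18]].
If T = a₁ ⊗ b₁ ⊗ c₁ + a₂ ⊗ b₂ ⊗ c₂ then each S_k = c₁[k]·a₁b₁ᵀ + c₂[k]·a₂b₂ᵀ. S₀ and S₁ are linearly independent, so a₁b₁ᵀ and a₂b₂ᵀ must span the same plane of matrices: they are the rank-1 matrices of the form x·S₀ + y·S₁.
det(x·S₀ + y·S₁) is −154·xy − 308·y² = (-154)·(x + 2·y)(y), vanishing at (x:y) = (2:-1) and (1:0).
M₁ = 2·S₀ − S₁ = [[12, -18], [8, -12]] = 2·[3, 2][2, -3]ᵀ and M₂ = S₀ = [[3, 1], [9, 3]] = [1, 3][3, 1]ᵀ, so take a₁ = [3, 2], b₁ = [2, -3], a₂ = [1, 3], b₂ = [3, 1].
Each slice is an integer combination of E₁ = a₁b₁ᵀ and E₂ = a₂b₂ᵀ: S₀ = E₂, S₁ = −2·E₁ + 2·E₂; reading off coefficients, c₁ = [0, -2] and c₂ = [1, 2].
Hence T = [3, 2] ⊗ [2, -3] ⊗ [0, -2] + [1, 3] ⊗ [3, 1] ⊗ [1, 2], so rank(T) ≤ 2.
These bounds meet, so rank(T) = 2.
Check entry T[1,1,1] = 18: (2)·(-3)·(-2) + (3)·(1)·(2) = 18.

2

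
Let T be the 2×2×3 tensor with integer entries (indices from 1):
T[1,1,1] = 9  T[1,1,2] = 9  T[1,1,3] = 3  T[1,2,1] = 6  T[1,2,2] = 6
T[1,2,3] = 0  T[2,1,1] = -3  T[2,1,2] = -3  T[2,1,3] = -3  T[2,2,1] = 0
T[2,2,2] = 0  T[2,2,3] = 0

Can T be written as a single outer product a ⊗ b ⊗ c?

The mode-2 unfolding of T (rows indexed by j, columns by (i,k) = (1,1), (1,2), (1,3), (2,1), (2,2), (2,3)) is [[9, 9, 3, -3, -3, -3], [6, 6, 0, 0, 0, 0]].
There the 2×2 minor on rows j ∈ {1, 2}, columns (i,k) ∈ {(1,1), (1,3)} is det [[9, 3], [6, 0]] = -18 ≠ 0, so this unfolding has rank ≥ 2; CP rank is at least every unfolding rank, so rank(T) ≥ 2.
In particular rank(T) ≥ 2 > 1, so T is not rank-1.

No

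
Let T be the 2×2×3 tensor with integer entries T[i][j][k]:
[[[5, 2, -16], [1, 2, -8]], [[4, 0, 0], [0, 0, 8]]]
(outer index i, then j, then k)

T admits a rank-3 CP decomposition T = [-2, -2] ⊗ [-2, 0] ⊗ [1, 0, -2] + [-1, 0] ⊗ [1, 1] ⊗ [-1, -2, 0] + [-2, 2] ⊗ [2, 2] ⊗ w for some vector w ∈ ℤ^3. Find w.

Subtract the known terms from T to get the rank-1 residual R = [-2, 2] ⊗ [2, 2] ⊗ w, so R[i,j,k] = a[i]·b[j]·w[k]. Pick indices with nonzero a[0]·b[0] = (-2)·(2) = -4. Only the fibre through (0,0,·) is needed: R[0,0,:] = T[0,0,:] − Σₗ aₗ[0]bₗ[0]cₗ = [5, 2, -16] − (-2)·(-2)·[1, 0, -2] − (-1)·(1)·[-1, -2, 0] = [0, 0, -8]. Then w[k] = R[0,0,k] / -4 for each k, giving w = [0, 0, -8] / -4 = [0, 0, 2].

w = [0, 0, 2]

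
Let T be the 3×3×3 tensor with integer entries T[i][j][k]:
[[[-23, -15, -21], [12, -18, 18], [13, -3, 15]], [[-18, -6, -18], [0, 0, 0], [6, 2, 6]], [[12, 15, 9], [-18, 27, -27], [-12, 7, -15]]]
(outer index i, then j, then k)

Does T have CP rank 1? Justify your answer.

No

The mode-2 unfolding of T (rows indexed by j, columns by (i,k) = (0,0), (0,1), (0,2), (1,0), (1,1), (1,2), (2,0), (2,1), (2,2)) is [[-23, -15, -21, -18, -6, -18, 12, 15, 9], [12, -18, 18, 0, 0, 0, -18, 27, -27], [13, -3, 15, 6, 2, 6, -12, 7, -15]].
There the 2×2 minor on rows j ∈ {0, 1}, columns (i,k) ∈ {(0,0), (0,1)} is det [[-23, -15], [12, -18]] = 594 ≠ 0, so this unfolding has rank ≥ 2; CP rank is at least every unfolding rank, so rank(T) ≥ 2.
In particular rank(T) ≥ 2 > 1, so T is not rank-1.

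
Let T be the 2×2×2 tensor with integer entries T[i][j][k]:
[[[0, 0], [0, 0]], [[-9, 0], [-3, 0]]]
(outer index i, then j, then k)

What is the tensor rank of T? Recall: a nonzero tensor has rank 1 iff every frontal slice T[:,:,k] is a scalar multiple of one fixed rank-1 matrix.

Lower bound: T ≠ 0 (e.g. T[1,0,0] = -9), so rank(T) ≥ 1.
Upper bound: the mode-1 fibre T[:,0,0] = [0, -9] gives a = [0, 1] (primitive direction); the mode-2 fibre T[1,:,0] = [-9, -3] gives b = [3, 1]; then c[k] = T[1,0,k] / (a[1]·b[0]) = [-9, 0] / 3 = [-3, 0].
Expanding [0, 1] ⊗ [3, 1] ⊗ [-3, 0] reproduces all 8 entries of T, so T = [0, 1] ⊗ [3, 1] ⊗ [-3, 0] and rank(T) ≤ 1.
These bounds meet, so rank(T) = 1.

1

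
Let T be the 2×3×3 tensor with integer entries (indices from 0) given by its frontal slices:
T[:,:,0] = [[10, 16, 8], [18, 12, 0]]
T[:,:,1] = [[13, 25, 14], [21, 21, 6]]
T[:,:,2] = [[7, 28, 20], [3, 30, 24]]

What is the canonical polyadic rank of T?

2

Lower bound: in the mode-3 unfolding of T (rows indexed by k, columns by (i,j)) the 2×2 minor on rows k ∈ {0, 1}, columns (i,j) ∈ {(0,0), (0,1)} is det [[10, 16], [13, 25]] = 42 ≠ 0, so that unfolding has rank ≥ 2 and hence rank(T) ≥ 2 (CP rank is at least every unfolding rank, though it can be larger).
Upper bound: with S_k = T[:,:,k], the two rank-1 terms a₁b₁ᵀ, a₂b₂ᵀ are the rank-1 members of the pencil x·S₀ + y·S₁.
The 2×2 minor of x·S₀ + y·S₁ on rows {0,1}, columns {0,1} is −168·x² − 420·xy − 252·y² = (-84)·(2·x + 3·y)(x + y), vanishing at (x:y) = (3:-2) and (1:-1).
M₁ = 3·S₀ − 2·S₁ = [[4, -2, -4], [12, -6, -12]] = 2·(1, 3)(2, -1, -2)ᵀ and M₂ = S₀ − S₁ = [[-3, -9, -6], [-3, -9, -6]] = (-3)·(1, 1)(1, 3, 2)ᵀ, so take a₁ = (1, 3), b₁ = (2, -1, -2), a₂ = (1, 1), b₂ = (1, 3, 2).
Each slice is an integer combination of E₁ = a₁b₁ᵀ and E₂ = a₂b₂ᵀ: S₀ = 2·E₁ + 6·E₂, S₁ = 2·E₁ + 9·E₂, S₂ = −E₁ + 9·E₂; reading off coefficients, c₁ = (2, 2, -1) and c₂ = (6, 9, 9).
Hence T = (1, 3) (x) (2, -1, -2) (x) (2, 2, -1) + (1, 1) (x) (1, 3, 2) (x) (6, 9, 9), so rank(T) ≤ 2.
These bounds meet, so rank(T) = 2.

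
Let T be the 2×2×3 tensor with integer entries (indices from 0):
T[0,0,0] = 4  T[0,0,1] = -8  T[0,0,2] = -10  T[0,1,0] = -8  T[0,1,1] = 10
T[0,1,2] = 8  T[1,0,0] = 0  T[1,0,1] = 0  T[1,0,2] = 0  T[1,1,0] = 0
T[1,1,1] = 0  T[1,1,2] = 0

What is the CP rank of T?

Lower bound: in the mode-2 unfolding of T (rows indexed by j, columns by (i,k)) the 2×2 minor on rows j ∈ {0, 1}, columns (i,k) ∈ {(0,0), (0,1)} is det [[4, -8], [-8, 10]] = -24 ≠ 0, so that unfolding has rank ≥ 2 and hence rank(T) ≥ 2 (CP rank is at least every unfolding rank, though it can be larger).
Upper bound: T[i,:,:] = a[i]·M for every slice, with a = [1, 0] and M = [[4, -8, -10], [-8, 10, 8]] (rows j, columns k).
Splitting M by its rows (j = 0, 1), M = [1, 0][4, -8, -10]ᵀ + [0, 1][-8, 10, 8]ᵀ.
Hence T = [1, 0] ⊗ [1, 0] ⊗ [4, -8, -10] + [1, 0] ⊗ [0, 1] ⊗ [-8, 10, 8], so rank(T) ≤ 2.
These bounds meet, so rank(T) = 2.

2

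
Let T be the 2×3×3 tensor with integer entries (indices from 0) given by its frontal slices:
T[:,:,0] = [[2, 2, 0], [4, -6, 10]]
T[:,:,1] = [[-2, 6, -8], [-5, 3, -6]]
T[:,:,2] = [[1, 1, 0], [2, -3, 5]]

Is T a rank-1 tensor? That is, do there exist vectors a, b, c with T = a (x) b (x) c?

The mode-2 unfolding of T (rows indexed by j, columns by (i,k) = (0,0), (0,1), (0,2), (1,0), (1,1), (1,2)) is [[2, -2, 1, 4, -5, 2], [2, 6, 1, -6, 3, -3], [0, -8, 0, 10, -6, 5]].
There the 3×3 minor on rows j ∈ {0, 1, 2}, columns (i,k) ∈ {(0,0), (0,1), (1,1)} is det [[2, -2, -5], [2, 6, 3], [0, -8, -6]] = 32 ≠ 0, so this unfolding has rank ≥ 3; CP rank is at least every unfolding rank, so rank(T) ≥ 3.
In particular rank(T) ≥ 3 > 1, so T is not rank-1.

No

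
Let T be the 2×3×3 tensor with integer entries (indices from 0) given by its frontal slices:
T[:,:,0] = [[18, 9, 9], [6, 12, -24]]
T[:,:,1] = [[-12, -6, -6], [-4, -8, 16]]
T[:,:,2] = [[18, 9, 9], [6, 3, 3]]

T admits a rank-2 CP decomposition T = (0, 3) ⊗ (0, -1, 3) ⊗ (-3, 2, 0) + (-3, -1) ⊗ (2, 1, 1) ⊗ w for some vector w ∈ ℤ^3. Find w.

w = (-3, 2, -3)

Subtract the known terms from T to get the rank-1 residual R = (-3, -1) ⊗ (2, 1, 1) ⊗ w, so R[i,j,k] = a[i]·b[j]·w[k]. Pick indices with nonzero a[0]·b[0] = (-3)·(2) = -6. Only the fibre through (0,0,·) is needed: R[0,0,:] = T[0,0,:] − Σₗ aₗ[0]bₗ[0]cₗ = [18, -12, 18] − (0)·(0)·(-3, 2, 0) = [18, -12, 18]. Then w[k] = R[0,0,k] / -6 for each k, giving w = [18, -12, 18] / -6 = (-3, 2, -3).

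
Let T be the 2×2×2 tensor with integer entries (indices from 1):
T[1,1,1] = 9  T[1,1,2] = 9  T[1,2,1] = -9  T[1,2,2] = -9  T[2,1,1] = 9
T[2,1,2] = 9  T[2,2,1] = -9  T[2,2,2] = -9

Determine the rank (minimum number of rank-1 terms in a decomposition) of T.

1

Lower bound: T ≠ 0 (e.g. T[1,1,1] = 9), so rank(T) ≥ 1.
Upper bound: if T = a ⊗ b ⊗ c then every fibre of T is a multiple of the corresponding factor, so read the factors off the fibres through the nonzero entry T[1,1,1] = 9.
The mode-1 fibre T[:,1,1] = [9, 9] gives a = [1, 1] (primitive direction); the mode-2 fibre T[1,:,1] = [9, -9] gives b = [1, -1]; then c[k] = T[1,1,k] / (a[1]·b[1]) = [9, 9] / 1 = [9, 9].
Expanding [1, 1] ⊗ [1, -1] ⊗ [9, 9] reproduces all 8 entries of T, so T = [1, 1] ⊗ [1, -1] ⊗ [9, 9] and rank(T) ≤ 1.
These bounds meet, so rank(T) = 1.
Check entry T[1,2,2] = -9: (1)·(-1)·(9) = -9.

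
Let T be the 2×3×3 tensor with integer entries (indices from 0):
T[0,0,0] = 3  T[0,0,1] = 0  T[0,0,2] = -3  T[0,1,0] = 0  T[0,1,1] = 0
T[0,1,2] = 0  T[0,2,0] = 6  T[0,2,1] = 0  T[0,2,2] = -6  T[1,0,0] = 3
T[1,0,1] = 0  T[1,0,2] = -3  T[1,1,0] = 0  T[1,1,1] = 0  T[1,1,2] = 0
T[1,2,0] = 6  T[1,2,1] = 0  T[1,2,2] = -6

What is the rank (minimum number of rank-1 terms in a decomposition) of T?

1

Lower bound: T ≠ 0 (e.g. T[0,0,0] = 3), so rank(T) ≥ 1.
Upper bound: the mode-1 fibre T[:,0,0] = [3, 3] gives a = [1, 1] (primitive direction); the mode-2 fibre T[0,:,0] = [3, 0, 6] gives b = [1, 0, 2]; then c[k] = T[0,0,k] / (a[0]·b[0]) = [3, 0, -3] / 1 = [3, 0, -3].
Expanding [1, 1] ⊗ [1, 0, 2] ⊗ [3, 0, -3] reproduces all 18 entries of T, so T = [1, 1] ⊗ [1, 0, 2] ⊗ [3, 0, -3] and rank(T) ≤ 1.
These bounds meet, so rank(T) = 1.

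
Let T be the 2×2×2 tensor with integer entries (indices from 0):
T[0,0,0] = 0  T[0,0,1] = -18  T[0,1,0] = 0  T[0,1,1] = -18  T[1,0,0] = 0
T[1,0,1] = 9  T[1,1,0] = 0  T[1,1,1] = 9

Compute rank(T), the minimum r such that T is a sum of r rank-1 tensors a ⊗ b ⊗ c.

1

Lower bound: T ≠ 0 (e.g. T[0,0,1] = -18), so rank(T) ≥ 1.
Upper bound: the mode-1 fibre T[:,0,1] = [-18, 9] gives a = [2, -1] (primitive direction); the mode-2 fibre T[0,:,1] = [-18, -18] gives b = [1, 1]; then c[k] = T[0,0,k] / (a[0]·b[0]) = [0, -18] / 2 = [0, -9].
Expanding [2, -1] ⊗ [1, 1] ⊗ [0, -9] reproduces all 8 entries of T, so T = [2, -1] ⊗ [1, 1] ⊗ [0, -9] and rank(T) ≤ 1.
These bounds meet, so rank(T) = 1.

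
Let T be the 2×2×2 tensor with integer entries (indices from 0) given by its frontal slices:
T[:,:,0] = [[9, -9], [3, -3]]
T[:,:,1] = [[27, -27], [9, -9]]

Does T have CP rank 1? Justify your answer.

The mode-1 fibre T[:,0,0] = [9, 3] gives a = (3, 1) (primitive direction); the mode-2 fibre T[0,:,0] = [9, -9] gives b = (1, -1); then c[k] = T[0,0,k] / (a[0]·b[0]) = [9, 27] / 3 = (3, 9).
Expanding (3, 1) ⊗ (1, -1) ⊗ (3, 9) reproduces all 8 entries of T, so T = (3, 1) ⊗ (1, -1) ⊗ (3, 9) and rank(T) ≤ 1.
Equivalently every frontal slice T[:,:,k] is c[k] times the rank-1 matrix (3, 1) ⊗ (1, -1). So T has rank 1 (it is nonzero).

Yes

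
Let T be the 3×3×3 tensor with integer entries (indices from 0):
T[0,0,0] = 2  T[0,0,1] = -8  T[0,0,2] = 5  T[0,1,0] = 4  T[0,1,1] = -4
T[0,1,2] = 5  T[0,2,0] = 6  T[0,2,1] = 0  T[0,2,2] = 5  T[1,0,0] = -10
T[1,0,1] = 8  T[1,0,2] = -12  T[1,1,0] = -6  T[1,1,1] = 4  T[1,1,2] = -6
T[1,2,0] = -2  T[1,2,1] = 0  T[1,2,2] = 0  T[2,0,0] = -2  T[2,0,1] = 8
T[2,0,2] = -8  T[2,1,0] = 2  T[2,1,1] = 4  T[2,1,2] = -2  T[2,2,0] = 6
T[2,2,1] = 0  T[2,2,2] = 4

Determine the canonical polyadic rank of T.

Lower bound: the mode-1 unfolding of T (rows indexed by i, columns by (j,k) = (0,0), (0,1), (0,2), (1,0), (1,1), (1,2), (2,0), (2,1), (2,2)) is [[2, -8, 5, 4, -4, 5, 6, 0, 5], [-10, 8, -12, -6, 4, -6, -2, 0, 0], [-2, 8, -8, 2, 4, -2, 6, 0, 4]].
There the 3×3 minor on rows i ∈ {0, 1, 2}, columns (j,k) ∈ {(0,0), (0,1), (0,2)} is det [[2, -8, 5], [-10, 8, -12], [-2, 8, -8]] = 192 ≠ 0, so this unfolding has rank ≥ 3; CP rank is at least every unfolding rank, so rank(T) ≥ 3. (Unfolding ranks only ever bound the CP rank from below — rank(T) can be strictly larger than all of them — so the matching upper bound has to come from an explicit 3-term decomposition.)
Upper bound: T is a sum of 3 rank-1 terms, T = [1, -2, 2] ∘ [1, 1, 1] ∘ [2, 0, 1] + [1, -1, -1] ∘ [2, 1, 0] ∘ [2, -4, 4] + [2, 1, 1] ∘ [1, 0, -1] ∘ [-2, 0, -2] (written with every a and b primitive with positive leading entry and the scale carried by c; CP decompositions are not unique, and this one is verified by expanding entrywise), so rank(T) ≤ 3.
These bounds meet, so rank(T) = 3.

3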